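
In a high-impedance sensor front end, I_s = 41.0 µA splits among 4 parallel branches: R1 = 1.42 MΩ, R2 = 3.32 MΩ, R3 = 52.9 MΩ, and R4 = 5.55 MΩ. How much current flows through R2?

I ≈ 10.3 µA

Conductances: ΣG = 1/1.42 + 1/3.32 + 1/52.9 + 1/5.55 = 1.205 (1/MΩ).
Current divider: I(R2) = I_s · G_k/ΣG = 41.0 × (0.3012/1.205) = 41.0 × 0.2501 = 10.25 µA.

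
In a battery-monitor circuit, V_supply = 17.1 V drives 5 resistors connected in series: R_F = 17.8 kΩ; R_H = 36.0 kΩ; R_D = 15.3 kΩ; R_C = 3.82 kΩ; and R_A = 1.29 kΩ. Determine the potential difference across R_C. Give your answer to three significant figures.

V ≈ 0.880 V

Total series resistance ΣR = 17.8 + 36.0 + 15.3 + 3.82 + 1.29 = 74.21 kΩ.
V = V_supply · R/ΣR = 17.1 × 0.05148 = 0.8802 V.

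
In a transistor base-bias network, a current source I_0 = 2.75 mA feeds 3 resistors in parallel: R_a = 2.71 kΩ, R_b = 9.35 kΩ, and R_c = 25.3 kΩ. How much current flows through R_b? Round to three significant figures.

Conductances: ΣG = 1/2.71 + 1/9.35 + 1/25.3 = 0.5155 (1/kΩ).
By the current-divider rule, I = I_0 · G_k/ΣG = 2.75 × 0.2075 = 0.5706 mA.

I ≈ 0.571 mA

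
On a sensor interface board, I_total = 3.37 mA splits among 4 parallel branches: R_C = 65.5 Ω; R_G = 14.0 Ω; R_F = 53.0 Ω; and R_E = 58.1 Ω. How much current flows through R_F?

I ≈ 0.518 mA

Conductances: ΣG = 1/65.5 + 1/14.0 + 1/53.0 + 1/58.1 = 0.1228 (1/Ω).
Current divider: I(R_F) = I_total · G_k/ΣG = 3.37 × (0.01887/0.1228) = 3.37 × 0.1537 = 0.5179 mA.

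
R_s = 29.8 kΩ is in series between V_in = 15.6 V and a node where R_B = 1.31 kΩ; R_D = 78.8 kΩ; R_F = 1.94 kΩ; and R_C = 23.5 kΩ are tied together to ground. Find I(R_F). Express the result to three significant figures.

I ≈ 0.197 mA

Parallel bank: R_p = 1/(1/1.31 + 1/78.8 + 1/1.94 + 1/23.5) = 0.7496 kΩ.
V_A = 15.6 × 0.7496/30.55 = 0.3828 V.
Branch current I = V_A/R_F = 0.3828/1.94 = 0.1973 mA.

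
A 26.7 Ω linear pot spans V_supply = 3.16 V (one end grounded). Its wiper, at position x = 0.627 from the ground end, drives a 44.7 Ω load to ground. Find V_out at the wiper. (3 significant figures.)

The pot divides into 9.959 Ω above the wiper and 16.74 Ω below.
(x·R_p) ‖ R_L = 12.18 Ω.
Loaded-divider output: V_out = 3.16 × 0.5501 = 1.738 V.

V_out ≈ 1.74 V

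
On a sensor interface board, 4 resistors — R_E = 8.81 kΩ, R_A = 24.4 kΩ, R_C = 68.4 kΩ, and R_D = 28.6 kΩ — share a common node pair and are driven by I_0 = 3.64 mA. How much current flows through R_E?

I ≈ 2.02 mA

ΣG = 1/8.81 + 1/24.4 + 1/68.4 + 1/28.6 = 0.2041.
Current divider: I(R_E) = I_0 · G_k/ΣG = 3.64 × (0.1135/0.2041) = 3.64 × 0.5562 = 2.025 mA.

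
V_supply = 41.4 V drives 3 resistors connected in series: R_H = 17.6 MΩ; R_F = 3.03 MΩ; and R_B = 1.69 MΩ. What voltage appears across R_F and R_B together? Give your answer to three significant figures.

V ≈ 8.75 V

Series total: ΣR = 17.6 + 3.03 + 1.69 = 22.32 MΩ.
R_{R_F..R_B} = 3.03 + 1.69 = 4.720 MΩ.
Voltage divider: V = V_supply · (4.720 / 22.32) = 41.4 × 0.2115 = 8.755 V.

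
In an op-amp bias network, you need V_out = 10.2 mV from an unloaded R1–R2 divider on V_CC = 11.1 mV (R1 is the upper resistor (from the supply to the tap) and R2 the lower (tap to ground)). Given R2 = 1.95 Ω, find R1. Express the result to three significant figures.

R1 ≈ 0.172 Ω

V_out/V_CC = R2/(R1+R2) = 0.9189.
R1 = R2·(1/k − 1) = 1.95 × 0.08824 = 0.1721 Ω.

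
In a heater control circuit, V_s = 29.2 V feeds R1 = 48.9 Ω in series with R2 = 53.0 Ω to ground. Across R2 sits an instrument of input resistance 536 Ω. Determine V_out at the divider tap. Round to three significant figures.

R2 ‖ R_L = (53.0 × 536)/(53.0 + 536) = 48.23 Ω.
Then V_out = V_s · R2'/(R1 + R2') = 29.2 × 48.23/97.13 = 14.50 V.

V_out ≈ 14.5 V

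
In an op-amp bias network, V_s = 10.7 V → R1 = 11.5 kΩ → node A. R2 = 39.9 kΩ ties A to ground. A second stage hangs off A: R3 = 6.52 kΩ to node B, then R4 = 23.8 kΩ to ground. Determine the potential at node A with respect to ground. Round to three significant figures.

The second stage (R3 + R4 = 30.32 kΩ) loads node A in parallel with R2.
Effective lower resistance at A: R2 ‖ 30.32 = 17.23 kΩ.
First divider: V_A = V_s · 17.23/(11.5 + 17.23) = 6.417 V.

V_A ≈ 6.42 V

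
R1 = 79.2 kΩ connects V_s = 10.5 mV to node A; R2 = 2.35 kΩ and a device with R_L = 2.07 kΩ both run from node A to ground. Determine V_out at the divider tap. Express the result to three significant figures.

The load sits in parallel with R2, giving an effective lower resistance R2' = R2·R_L/(R2+R_L) = 1.101 kΩ.
Now apply the divider: V_out = 10.5 × 0.01371 = 0.1439 mV.
(Unloaded it would be 0.303 mV; the load pulls it down.)

V_out ≈ 0.144 mV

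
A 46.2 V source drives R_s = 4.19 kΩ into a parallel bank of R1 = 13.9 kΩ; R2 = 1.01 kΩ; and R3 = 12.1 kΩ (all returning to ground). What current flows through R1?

Combine the parallel branches: R_p = (1/13.9 + 1/1.01 + 1/12.1)⁻¹ = 0.8736 kΩ.
V_A = 46.2 × 0.8736/5.064 = 7.971 V.
I(R1) = V_A / R1 = 7.971/13.9 = 0.5734 mA.

I ≈ 0.573 mA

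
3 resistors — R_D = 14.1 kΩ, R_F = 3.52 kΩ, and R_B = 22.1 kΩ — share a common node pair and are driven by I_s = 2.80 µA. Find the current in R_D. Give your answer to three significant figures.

I ≈ 0.496 µA

Total conductance ΣG = 1/14.1 + 1/3.52 + 1/22.1 = 0.4003 (units of 1/kΩ).
By the current-divider rule, I = I_s · G_k/ΣG = 2.80 × 0.1772 = 0.4961 µA.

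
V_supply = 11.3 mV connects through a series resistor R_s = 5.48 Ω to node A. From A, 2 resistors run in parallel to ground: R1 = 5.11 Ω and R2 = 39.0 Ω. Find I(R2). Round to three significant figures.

Parallel bank: R_p = 1/(1/5.11 + 1/39.0) = 4.518 Ω.
Node voltage V_A = V_supply · R_p/(R_s + R_p) = 11.3 × 0.4519 = 5.106 mV.
Branch current I = V_A/R2 = 5.106/39.0 = 0.1309 mA.

I ≈ 0.131 mA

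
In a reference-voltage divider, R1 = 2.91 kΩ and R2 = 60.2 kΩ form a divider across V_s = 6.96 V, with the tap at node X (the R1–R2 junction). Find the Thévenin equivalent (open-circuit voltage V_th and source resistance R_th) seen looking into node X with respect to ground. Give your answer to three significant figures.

V_th is the unloaded tap voltage: V_s · R2/(R1+R2) = 6.96 × 0.9539 = 6.639 V.
With V_s suppressed (replaced by a short), R_th = R1 ‖ R2 = (2.910 × 60.2)/(2.910 + 60.2) = 2.776 kΩ.

V_th ≈ 6.64 V, R_th ≈ 2.78 kΩ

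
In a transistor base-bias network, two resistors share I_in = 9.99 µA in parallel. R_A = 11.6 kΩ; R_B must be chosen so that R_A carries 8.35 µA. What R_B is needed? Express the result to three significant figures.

R_B ≈ 59.1 kΩ

The fraction through R_A equals R_B/(R_A+R_B).
8.35/9.99 = R_B/(R_A + R_B) → R_B = R_A · (0.8358)/(1 − 0.8358) = 11.6 × 5.091 = 59.06 kΩ.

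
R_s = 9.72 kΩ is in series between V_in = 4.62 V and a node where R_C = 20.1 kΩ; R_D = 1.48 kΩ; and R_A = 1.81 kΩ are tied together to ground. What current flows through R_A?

I ≈ 0.190 mA

Combine the parallel branches: R_p = (1/20.1 + 1/1.48 + 1/1.81)⁻¹ = 0.7825 kΩ.
V_A = 4.62 × 0.7825/10.50 = 0.3442 V.
I(R_A) = V_A / R_A = 0.3442/1.81 = 0.1902 mA.
(Check via current divider: I_total = 0.4399 mA; share G_k/ΣG = 0.4323 → same result.)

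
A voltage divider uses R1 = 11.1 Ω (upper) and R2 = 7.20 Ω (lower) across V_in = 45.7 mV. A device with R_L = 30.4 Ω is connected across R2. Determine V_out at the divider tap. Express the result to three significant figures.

V_out ≈ 15.7 mV

R2 ‖ R_L = (7.20 × 30.4)/(7.20 + 30.4) = 5.821 Ω.
Voltage divider with the loaded lower leg: V_out = 45.7 × 5.821/(11.1 + 5.821) = 45.7 × 0.3440 = 15.72 mV.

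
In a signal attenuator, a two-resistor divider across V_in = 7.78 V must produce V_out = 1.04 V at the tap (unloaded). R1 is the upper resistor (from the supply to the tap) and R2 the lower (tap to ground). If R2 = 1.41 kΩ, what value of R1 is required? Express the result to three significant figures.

Required fraction k = V_out/V_in = 0.1337.
So R1 = R2 · (V_in/V_out − 1) = 1.41 × (7.78/1.04 − 1) = 1.41 × 6.481 = 9.138 kΩ.

R1 ≈ 9.14 kΩ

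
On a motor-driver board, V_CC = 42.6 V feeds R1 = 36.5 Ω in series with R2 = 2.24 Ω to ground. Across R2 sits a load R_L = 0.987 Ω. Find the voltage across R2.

V_out ≈ 0.785 V

First combine the lower leg with the load: R2 ‖ R_L = 0.6851 Ω.
Then V_out = V_CC · R2'/(R1 + R2') = 42.6 × 0.6851/37.19 = 0.7849 V.
(Unloaded it would be 2.46 V; the load pulls it down.)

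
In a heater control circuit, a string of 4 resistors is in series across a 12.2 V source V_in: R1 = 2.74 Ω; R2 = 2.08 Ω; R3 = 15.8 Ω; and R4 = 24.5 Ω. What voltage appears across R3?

V ≈ 4.27 V

Series total: ΣR = 2.74 + 2.08 + 15.8 + 24.5 = 45.12 Ω.
By the voltage-divider rule, V = 12.2 × 15.80/45.12 = 4.272 V.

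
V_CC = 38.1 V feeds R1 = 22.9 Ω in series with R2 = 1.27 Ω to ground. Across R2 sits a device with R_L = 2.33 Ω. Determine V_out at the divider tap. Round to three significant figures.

First combine the lower leg with the load: R2 ‖ R_L = 0.8220 Ω.
Now apply the divider: V_out = 38.1 × 0.03465 = 1.320 V.
(Unloaded it would be 2.00 V; the load pulls it down.)

V_out ≈ 1.32 V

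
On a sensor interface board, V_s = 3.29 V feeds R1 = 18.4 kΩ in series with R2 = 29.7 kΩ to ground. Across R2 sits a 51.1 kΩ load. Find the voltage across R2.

V_out ≈ 1.66 V

R2 ‖ R_L = (29.7 × 51.1)/(29.7 + 51.1) = 18.78 kΩ.
Then V_out = V_s · R2'/(R1 + R2') = 3.29 × 18.78/37.18 = 1.662 V.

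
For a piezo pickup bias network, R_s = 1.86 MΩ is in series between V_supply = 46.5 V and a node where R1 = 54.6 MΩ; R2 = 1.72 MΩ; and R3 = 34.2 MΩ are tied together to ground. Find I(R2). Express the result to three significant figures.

I ≈ 12.5 µA

Parallel bank: R_p = 1/(1/54.6 + 1/1.72 + 1/34.2) = 1.590 MΩ.
Node voltage V_A = V_supply · R_p/(R_s + R_p) = 46.5 × 0.4609 = 21.43 V.
Branch current I = V_A/R2 = 21.43/1.72 = 12.46 µA.
(Equivalently: I_total = 13.48 µA, then current-divider fraction G_k/ΣG = 0.9244.)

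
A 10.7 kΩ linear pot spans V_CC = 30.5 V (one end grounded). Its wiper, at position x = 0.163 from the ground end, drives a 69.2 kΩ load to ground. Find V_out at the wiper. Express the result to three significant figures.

V_out ≈ 4.87 V

Split the track: R_lower = x·R_p = 1.744 kΩ, R_upper = (1−x)·R_p = 8.956 kΩ.
Lower segment in parallel with the load: 1.744 ‖ 69.2 = 1.701 kΩ.
V_out = 30.5 × 1.701/(8.956 + 1.701) = 4.869 V.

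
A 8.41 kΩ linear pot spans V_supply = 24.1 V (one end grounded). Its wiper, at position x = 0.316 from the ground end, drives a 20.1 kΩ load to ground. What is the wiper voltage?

V_out ≈ 6.98 V

The pot divides into 5.752 kΩ above the wiper and 2.658 kΩ below.
R_L loads the lower segment: effective lower R = 2.347 kΩ.
V_out = 24.1 × 2.347/(5.752 + 2.347) = 6.984 V.
(Unloaded: V_out = x·V_supply = 7.62 V.)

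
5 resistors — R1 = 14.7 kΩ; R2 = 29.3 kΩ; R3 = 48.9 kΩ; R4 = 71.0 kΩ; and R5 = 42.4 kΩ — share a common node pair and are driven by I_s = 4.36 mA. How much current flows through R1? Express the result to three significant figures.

ΣG = 1/14.7 + 1/29.3 + 1/48.9 + 1/71.0 + 1/42.4 = 0.1603.
R1 takes the fraction G_k/ΣG = 0.06803/0.1603 = 0.4244, so I = 4.36 × 0.4244 = 1.851 mA.

I ≈ 1.85 mA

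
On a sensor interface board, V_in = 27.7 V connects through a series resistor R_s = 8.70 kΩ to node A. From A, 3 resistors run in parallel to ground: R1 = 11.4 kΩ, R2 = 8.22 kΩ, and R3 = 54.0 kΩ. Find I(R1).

Combine the parallel branches: R_p = (1/11.4 + 1/8.22 + 1/54.0)⁻¹ = 4.388 kΩ.
V_A = 27.7 × 4.388/13.09 = 9.287 V.
Branch current I = V_A/R1 = 9.287/11.4 = 0.8146 mA.
(Check via current divider: I_total = 2.116 mA; share G_k/ΣG = 0.3849 → same result.)

I ≈ 0.815 mA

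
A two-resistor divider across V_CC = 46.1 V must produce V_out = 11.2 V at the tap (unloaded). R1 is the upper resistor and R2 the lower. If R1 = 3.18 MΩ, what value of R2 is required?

R2 ≈ 1.02 MΩ

Required fraction k = V_out/V_CC = 0.2430.
So R2 = R1 · V_out/(V_CC − V_out) = 3.18 × 11.2/(46.1 − 11.2) = 3.18 × 0.3209 = 1.021 MΩ.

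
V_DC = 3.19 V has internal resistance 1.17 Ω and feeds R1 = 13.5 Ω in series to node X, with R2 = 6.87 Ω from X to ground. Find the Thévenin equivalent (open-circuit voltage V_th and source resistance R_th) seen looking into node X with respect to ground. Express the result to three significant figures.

R1' = 1.17 + 13.5 = 14.67 Ω (source resistance + R1).
V_th is the unloaded tap voltage: V_DC · R2/(R1'+R2) = 3.19 × 0.3189 = 1.017 V.
Looking into X with the source shorted: R_th = R1'·R2/(R1'+R2) = 14.67 × 6.87/21.54 = 4.679 Ω.

V_th ≈ 1.02 V, R_th ≈ 4.68 Ω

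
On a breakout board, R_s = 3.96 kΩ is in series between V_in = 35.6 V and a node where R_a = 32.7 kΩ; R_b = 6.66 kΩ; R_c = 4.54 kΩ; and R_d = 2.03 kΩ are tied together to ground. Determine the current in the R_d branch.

Equivalent of the parallel group: R_p = 1.119 kΩ.
V_A by voltage divider: V_A = 35.6 × 1.119/(3.96 + 1.119) = 7.844 V.
I(R_d) = V_A / R_d = 7.844/2.03 = 3.864 mA.

I ≈ 3.86 mA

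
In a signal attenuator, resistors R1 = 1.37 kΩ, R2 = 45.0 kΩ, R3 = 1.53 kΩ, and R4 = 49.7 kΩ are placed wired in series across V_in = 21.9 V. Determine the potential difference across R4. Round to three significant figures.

V ≈ 11.2 V

Series total: ΣR = 1.37 + 45.0 + 1.53 + 49.7 = 97.60 kΩ.
By the voltage-divider rule, V = 21.9 × 49.70/97.60 = 11.15 V.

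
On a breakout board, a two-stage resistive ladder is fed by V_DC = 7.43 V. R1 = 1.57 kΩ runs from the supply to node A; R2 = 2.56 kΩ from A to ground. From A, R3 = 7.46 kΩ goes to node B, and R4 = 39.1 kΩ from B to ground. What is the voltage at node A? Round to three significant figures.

Looking into the second stage from A: R3 + R4 = 46.56 kΩ appears in parallel with R2.
R2 ‖ (R3+R4) = 2.427 kΩ.
So V_A = 7.43 × 0.6072 = 4.511 V.

V_A ≈ 4.51 V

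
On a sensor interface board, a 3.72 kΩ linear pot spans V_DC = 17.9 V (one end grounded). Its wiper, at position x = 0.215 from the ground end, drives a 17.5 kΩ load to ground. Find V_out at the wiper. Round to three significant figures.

The pot divides into 2.920 kΩ above the wiper and 0.7998 kΩ below.
R_L loads the lower segment: effective lower R = 0.7648 kΩ.
V_out = 17.9 × 0.7648/(2.920 + 0.7648) = 3.715 V.

V_out ≈ 3.72 V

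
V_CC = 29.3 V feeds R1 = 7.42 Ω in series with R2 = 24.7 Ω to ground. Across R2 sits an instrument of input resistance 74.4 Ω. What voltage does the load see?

V_out ≈ 20.9 V

R2 ‖ R_L = (24.7 × 74.4)/(24.7 + 74.4) = 18.54 Ω.
Now apply the divider: V_out = 29.3 × 0.7142 = 20.93 V.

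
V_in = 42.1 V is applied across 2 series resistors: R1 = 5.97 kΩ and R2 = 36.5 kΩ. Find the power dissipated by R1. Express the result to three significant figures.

ΣR = 42.47 kΩ → I = 42.1/42.47 = 0.9913 mA.
V(R1) = I·R = 5.918 V; P = V·I = 5.918 × 0.9913 = 5.866 mW.

P ≈ 5.87 mW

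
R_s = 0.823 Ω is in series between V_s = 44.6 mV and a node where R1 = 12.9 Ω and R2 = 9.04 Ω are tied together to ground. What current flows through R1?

I ≈ 2.99 mA

Equivalent of the parallel group: R_p = 5.315 Ω.
V_A by voltage divider: V_A = 44.6 × 5.315/(0.823 + 5.315) = 38.62 mV.
Branch current I = V_A/R1 = 38.62/12.9 = 2.994 mA.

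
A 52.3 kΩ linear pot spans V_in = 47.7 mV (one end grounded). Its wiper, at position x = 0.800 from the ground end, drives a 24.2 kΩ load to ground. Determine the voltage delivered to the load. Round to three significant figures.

Split the track: R_lower = x·R_p = 41.84 kΩ, R_upper = (1−x)·R_p = 10.46 kΩ.
(x·R_p) ‖ R_L = 15.33 kΩ.
Loaded-divider output: V_out = 47.7 × 0.5944 = 28.36 mV.
(Unloaded: V_out = x·V_in = 38.2 mV.)

V_out ≈ 28.4 mV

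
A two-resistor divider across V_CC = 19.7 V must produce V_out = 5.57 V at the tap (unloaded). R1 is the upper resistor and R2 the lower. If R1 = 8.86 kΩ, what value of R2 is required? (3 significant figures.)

R2 ≈ 3.49 kΩ

Required fraction k = V_out/V_CC = 0.2827.
Rearranging, R2 = R1·k/(1−k) = 8.86 × 0.3942 = 3.493 kΩ.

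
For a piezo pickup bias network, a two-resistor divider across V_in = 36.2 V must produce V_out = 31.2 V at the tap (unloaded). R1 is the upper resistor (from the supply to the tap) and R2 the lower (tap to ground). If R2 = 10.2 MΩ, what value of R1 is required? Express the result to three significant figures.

Required fraction k = V_out/V_in = 0.8619.
R1 = R2·(1/k − 1) = 10.2 × 0.1603 = 1.635 MΩ.

R1 ≈ 1.63 MΩ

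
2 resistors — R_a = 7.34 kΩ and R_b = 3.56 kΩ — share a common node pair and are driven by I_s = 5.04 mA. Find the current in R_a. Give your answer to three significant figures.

I ≈ 1.65 mA

For two parallel branches, I_k = I_s · (other R)/(sum of R).
I(R_a) = 5.04 × 3.56/(7.34 + 3.56) = 5.04 × 0.3266 = 1.646 mA.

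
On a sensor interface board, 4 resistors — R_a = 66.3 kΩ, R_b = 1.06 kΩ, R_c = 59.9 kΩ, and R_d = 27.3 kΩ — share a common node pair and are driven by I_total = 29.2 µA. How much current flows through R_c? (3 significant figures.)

I ≈ 0.482 µA

Total conductance ΣG = 1/66.3 + 1/1.06 + 1/59.9 + 1/27.3 = 1.012 (units of 1/kΩ).
R_c takes the fraction G_k/ΣG = 0.01669/1.012 = 0.01650, so I = 29.2 × 0.01650 = 0.4818 µA.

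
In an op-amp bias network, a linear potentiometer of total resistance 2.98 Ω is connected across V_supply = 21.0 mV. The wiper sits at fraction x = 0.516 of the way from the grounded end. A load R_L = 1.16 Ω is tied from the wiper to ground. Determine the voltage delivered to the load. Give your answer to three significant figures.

The pot divides into 1.442 Ω above the wiper and 1.538 Ω below.
(x·R_p) ‖ R_L = 0.6612 Ω.
V_out = 21.0 × 0.6612/(1.442 + 0.6612) = 6.601 mV.
(Unloaded: V_out = x·V_supply = 10.8 mV.)

V_out ≈ 6.60 mV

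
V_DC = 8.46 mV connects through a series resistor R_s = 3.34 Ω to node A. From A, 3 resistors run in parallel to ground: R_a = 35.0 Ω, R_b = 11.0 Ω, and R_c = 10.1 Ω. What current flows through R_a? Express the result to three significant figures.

Parallel bank: R_p = 1/(1/35.0 + 1/11.0 + 1/10.1) = 4.577 Ω.
Node voltage V_A = V_DC · R_p/(R_s + R_p) = 8.46 × 0.5781 = 4.891 mV.
I(R_a) = V_A / R_a = 4.891/35.0 = 0.1397 mA.
(Check via current divider: I_total = 1.069 mA; share G_k/ΣG = 0.1308 → same result.)

I ≈ 0.140 mA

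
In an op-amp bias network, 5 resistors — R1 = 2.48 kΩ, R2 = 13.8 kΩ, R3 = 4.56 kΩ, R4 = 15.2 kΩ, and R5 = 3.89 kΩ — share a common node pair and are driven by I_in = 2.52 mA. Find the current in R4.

Conductances: ΣG = 1/2.48 + 1/13.8 + 1/4.56 + 1/15.2 + 1/3.89 = 1.018 (1/kΩ).
By the current-divider rule, I = I_in · G_k/ΣG = 2.52 × 0.06464 = 0.1629 mA.

I ≈ 0.163 mA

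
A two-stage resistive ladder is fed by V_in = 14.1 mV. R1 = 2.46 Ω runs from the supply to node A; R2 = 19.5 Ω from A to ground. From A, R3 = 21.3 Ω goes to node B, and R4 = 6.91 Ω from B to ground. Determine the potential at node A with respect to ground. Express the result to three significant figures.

Node A sees R2 in parallel with the series input of stage 2, R3 + R4 = 28.21 Ω.
Effective lower resistance at A: R2 ‖ 28.21 = 11.53 Ω.
V_A = 14.1 × 11.53/(2.46 + 11.53) = 11.62 mV.

V_A ≈ 11.6 mV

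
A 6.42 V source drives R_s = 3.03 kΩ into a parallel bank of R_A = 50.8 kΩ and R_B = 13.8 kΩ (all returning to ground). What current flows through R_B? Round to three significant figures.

Combine the parallel branches: R_p = (1/50.8 + 1/13.8)⁻¹ = 10.85 kΩ.
V_A = 6.42 × 10.85/13.88 = 5.019 V.
Branch current I = V_A/R_B = 5.019/13.8 = 0.3637 mA.
(Equivalently: I_total = 0.4625 mA, then current-divider fraction G_k/ΣG = 0.7864.)

I ≈ 0.364 mA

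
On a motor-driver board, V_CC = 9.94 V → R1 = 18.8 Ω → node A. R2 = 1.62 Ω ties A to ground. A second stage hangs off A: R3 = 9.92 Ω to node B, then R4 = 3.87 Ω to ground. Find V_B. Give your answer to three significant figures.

V_B ≈ 0.200 V

The second stage (R3 + R4 = 13.79 Ω) loads node A in parallel with R2.
Effective lower resistance at A: R2 ‖ 13.79 = 1.450 Ω.
V_A = 9.94 × 1.450/(18.8 + 1.450) = 0.7116 V.
V_B = V_A × 0.2806 = 0.1997 V.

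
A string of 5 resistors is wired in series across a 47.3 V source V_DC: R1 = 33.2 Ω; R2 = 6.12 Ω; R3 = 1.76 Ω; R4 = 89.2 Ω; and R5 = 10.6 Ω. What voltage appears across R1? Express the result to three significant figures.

ΣR = 33.2 + 6.12 + 1.76 + 89.2 + 10.6 = 140.9 Ω.
V = V_DC · R/ΣR = 47.3 × 0.2357 = 11.15 V.

V ≈ 11.1 V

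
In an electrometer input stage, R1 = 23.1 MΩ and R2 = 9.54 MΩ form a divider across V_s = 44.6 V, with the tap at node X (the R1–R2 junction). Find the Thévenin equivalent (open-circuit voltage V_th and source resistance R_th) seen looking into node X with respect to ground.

With X open, the divider is unloaded: V_th = 44.6 × 9.54/32.64 = 13.04 V.
Looking into X with the source shorted: R_th = R1·R2/(R1+R2) = 23.10 × 9.54/32.64 = 6.752 MΩ.

V_th ≈ 13.0 V, R_th ≈ 6.75 MΩ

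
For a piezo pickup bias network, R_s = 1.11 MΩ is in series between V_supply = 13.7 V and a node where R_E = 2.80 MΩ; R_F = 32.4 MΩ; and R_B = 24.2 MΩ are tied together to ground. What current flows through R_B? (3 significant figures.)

Equivalent of the parallel group: R_p = 2.329 MΩ.
V_A = 13.7 × 2.329/3.439 = 9.278 V.
Branch current I = V_A/R_B = 9.278/24.2 = 0.3834 µA.
(Check via current divider: I_total = 3.983 µA; share G_k/ΣG = 0.09625 → same result.)

I ≈ 0.383 µA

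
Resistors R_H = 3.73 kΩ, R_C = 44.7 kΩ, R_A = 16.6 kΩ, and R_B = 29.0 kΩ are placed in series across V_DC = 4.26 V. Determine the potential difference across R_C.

Series total: ΣR = 3.73 + 44.7 + 16.6 + 29.0 = 94.03 kΩ.
Voltage divider: V = V_DC · (44.70 / 94.03) = 4.26 × 0.4754 = 2.025 V.

V ≈ 2.03 V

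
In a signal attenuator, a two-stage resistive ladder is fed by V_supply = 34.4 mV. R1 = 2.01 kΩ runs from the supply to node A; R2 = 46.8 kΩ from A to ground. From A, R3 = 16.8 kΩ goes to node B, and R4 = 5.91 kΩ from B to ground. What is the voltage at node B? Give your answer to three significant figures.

V_B ≈ 7.91 mV

Looking into the second stage from A: R3 + R4 = 22.71 kΩ appears in parallel with R2.
R2 ‖ (R3+R4) = 15.29 kΩ.
First divider: V_A = V_supply · 15.29/(2.01 + 15.29) = 30.40 mV.
Stage 2 is unloaded, so V_B = V_A · R4/(R3+R4) = 30.40 × 5.91/22.71 = 7.912 mV.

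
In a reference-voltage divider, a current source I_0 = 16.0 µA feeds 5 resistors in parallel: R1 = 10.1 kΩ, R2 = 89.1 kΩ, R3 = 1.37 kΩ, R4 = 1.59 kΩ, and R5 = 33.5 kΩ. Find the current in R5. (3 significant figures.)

I ≈ 0.319 µA

Conductances: ΣG = 1/10.1 + 1/89.1 + 1/1.37 + 1/1.59 + 1/33.5 = 1.499 (1/kΩ).
R5 takes the fraction G_k/ΣG = 0.02985/1.499 = 0.01991, so I = 16.0 × 0.01991 = 0.3186 µA.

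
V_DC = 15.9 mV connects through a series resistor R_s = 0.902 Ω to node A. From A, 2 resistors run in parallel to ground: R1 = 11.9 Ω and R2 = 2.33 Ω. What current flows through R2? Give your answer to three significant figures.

Equivalent of the parallel group: R_p = 1.948 Ω.
V_A = 15.9 × 1.948/2.850 = 10.87 mV.
Branch current I = V_A/R2 = 10.87/2.33 = 4.665 mA.

I ≈ 4.66 mA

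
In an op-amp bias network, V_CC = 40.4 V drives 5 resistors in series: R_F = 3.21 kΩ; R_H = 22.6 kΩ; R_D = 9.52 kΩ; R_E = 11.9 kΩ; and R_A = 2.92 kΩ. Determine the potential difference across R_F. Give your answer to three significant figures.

Total series resistance ΣR = 3.21 + 22.6 + 9.52 + 11.9 + 2.92 = 50.15 kΩ.
Voltage divider: V = V_CC · (3.210 / 50.15) = 40.4 × 0.06401 = 2.586 V.

V ≈ 2.59 V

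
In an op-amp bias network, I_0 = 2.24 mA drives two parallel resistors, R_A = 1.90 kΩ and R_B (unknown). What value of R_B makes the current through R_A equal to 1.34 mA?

R_B ≈ 2.83 kΩ

The fraction through R_A equals R_B/(R_A+R_B).
1.34/2.24 = R_B/(R_A + R_B) → R_B = R_A · (0.5982)/(1 − 0.5982) = 1.90 × 1.489 = 2.829 kΩ.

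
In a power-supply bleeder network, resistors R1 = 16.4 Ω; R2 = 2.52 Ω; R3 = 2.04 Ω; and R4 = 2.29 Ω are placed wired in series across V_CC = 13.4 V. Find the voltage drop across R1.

V ≈ 9.45 V

Total series resistance ΣR = 16.4 + 2.52 + 2.04 + 2.29 = 23.25 Ω.
By the voltage-divider rule, V = 13.4 × 16.40/23.25 = 9.452 V.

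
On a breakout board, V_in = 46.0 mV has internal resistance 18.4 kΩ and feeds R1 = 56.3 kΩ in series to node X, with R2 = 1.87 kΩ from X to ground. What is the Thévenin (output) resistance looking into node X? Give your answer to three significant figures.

R1' = 18.4 + 56.3 = 74.70 kΩ (source resistance + R1).
Looking into X with the source shorted: R_th = R1'·R2/(R1'+R2) = 74.70 × 1.87/76.57 = 1.824 kΩ.

R_th ≈ 1.82 kΩ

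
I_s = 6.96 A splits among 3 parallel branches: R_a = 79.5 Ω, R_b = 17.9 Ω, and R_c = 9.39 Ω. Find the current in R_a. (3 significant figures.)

Total conductance ΣG = 1/79.5 + 1/17.9 + 1/9.39 = 0.1749 (units of 1/Ω).
By the current-divider rule, I = I_s · G_k/ΣG = 6.96 × 0.07190 = 0.5004 A.

I ≈ 0.500 A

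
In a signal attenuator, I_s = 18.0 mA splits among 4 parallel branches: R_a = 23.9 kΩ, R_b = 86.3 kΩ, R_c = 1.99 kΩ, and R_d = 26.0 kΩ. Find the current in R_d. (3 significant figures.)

I ≈ 1.16 mA

Total conductance ΣG = 1/23.9 + 1/86.3 + 1/1.99 + 1/26.0 = 0.5944 (units of 1/kΩ).
R_d takes the fraction G_k/ΣG = 0.03846/0.5944 = 0.06471, so I = 18.0 × 0.06471 = 1.165 mA.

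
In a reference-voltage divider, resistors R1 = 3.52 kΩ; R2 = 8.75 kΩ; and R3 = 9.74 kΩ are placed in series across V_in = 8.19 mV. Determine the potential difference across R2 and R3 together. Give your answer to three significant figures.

ΣR = 3.52 + 8.75 + 9.74 = 22.01 kΩ.
R_{R2..R3} = 8.75 + 9.74 = 18.49 kΩ.
Voltage divider: V = V_in · (18.49 / 22.01) = 8.19 × 0.8401 = 6.880 mV.

V ≈ 6.88 mV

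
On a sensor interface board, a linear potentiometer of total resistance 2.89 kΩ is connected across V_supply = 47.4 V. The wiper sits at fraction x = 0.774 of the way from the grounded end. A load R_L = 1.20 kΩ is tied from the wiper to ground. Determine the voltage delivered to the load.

The pot divides into 0.6531 kΩ above the wiper and 2.237 kΩ below.
Lower segment in parallel with the load: 2.237 ‖ 1.20 = 0.7810 kΩ.
V_out = 47.4 × 0.7810/(0.6531 + 0.7810) = 25.81 V.
(Unloaded: V_out = x·V_supply = 36.7 V.)

V_out ≈ 25.8 V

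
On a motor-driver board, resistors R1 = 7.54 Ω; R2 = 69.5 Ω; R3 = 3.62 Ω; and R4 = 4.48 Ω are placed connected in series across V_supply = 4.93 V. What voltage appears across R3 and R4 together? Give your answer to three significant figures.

ΣR = 7.54 + 69.5 + 3.62 + 4.48 = 85.14 Ω.
R_{R3..R4} = 3.62 + 4.48 = 8.100 Ω.
V = V_supply · R/ΣR = 4.93 × 0.09514 = 0.4690 V.

V ≈ 0.469 V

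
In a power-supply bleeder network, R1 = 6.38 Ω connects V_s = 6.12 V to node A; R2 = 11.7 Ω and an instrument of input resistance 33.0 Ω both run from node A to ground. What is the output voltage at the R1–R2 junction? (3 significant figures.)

R2 ‖ R_L = (11.7 × 33.0)/(11.7 + 33.0) = 8.638 Ω.
Voltage divider with the loaded lower leg: V_out = 6.12 × 8.638/(6.38 + 8.638) = 6.12 × 0.5752 = 3.520 V.
(Unloaded it would be 3.96 V; the load pulls it down.)

V_out ≈ 3.52 V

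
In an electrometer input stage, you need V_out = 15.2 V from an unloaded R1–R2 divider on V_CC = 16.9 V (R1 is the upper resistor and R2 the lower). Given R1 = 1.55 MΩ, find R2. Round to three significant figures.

R2 ≈ 13.9 MΩ

V_out/V_CC = R2/(R1+R2) = 0.8994.
So R2 = R1 · V_out/(V_CC − V_out) = 1.55 × 15.2/(16.9 − 15.2) = 1.55 × 8.941 = 13.86 MΩ.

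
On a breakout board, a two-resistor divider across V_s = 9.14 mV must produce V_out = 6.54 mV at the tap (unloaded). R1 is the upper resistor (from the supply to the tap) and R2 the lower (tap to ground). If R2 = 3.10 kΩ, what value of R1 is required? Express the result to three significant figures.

R1 ≈ 1.23 kΩ

V_out/V_s = R2/(R1+R2) = 0.7155.
R1 = R2·(1/k − 1) = 3.10 × 0.3976 = 1.232 kΩ.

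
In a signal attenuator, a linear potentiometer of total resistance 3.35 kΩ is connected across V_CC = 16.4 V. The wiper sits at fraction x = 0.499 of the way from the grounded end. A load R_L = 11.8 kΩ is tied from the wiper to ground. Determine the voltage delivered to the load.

V_out ≈ 7.64 V

Split the track: R_lower = x·R_p = 1.672 kΩ, R_upper = (1−x)·R_p = 1.678 kΩ.
R_L loads the lower segment: effective lower R = 1.464 kΩ.
Then V_out = V_CC · 1.464/(1.678 + 1.464) = 7.641 V.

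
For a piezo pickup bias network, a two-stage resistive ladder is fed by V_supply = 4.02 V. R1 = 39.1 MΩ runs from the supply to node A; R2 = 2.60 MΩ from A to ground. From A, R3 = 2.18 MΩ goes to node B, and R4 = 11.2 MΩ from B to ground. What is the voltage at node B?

V_B ≈ 0.177 V

Node A sees R2 in parallel with the series input of stage 2, R3 + R4 = 13.38 MΩ.
Effective lower resistance at A: R2 ‖ 13.38 = 2.177 MΩ.
V_A = 4.02 × 2.177/(39.1 + 2.177) = 0.2120 V.
Stage 2 is unloaded, so V_B = V_A · R4/(R3+R4) = 0.2120 × 11.2/13.38 = 0.1775 V.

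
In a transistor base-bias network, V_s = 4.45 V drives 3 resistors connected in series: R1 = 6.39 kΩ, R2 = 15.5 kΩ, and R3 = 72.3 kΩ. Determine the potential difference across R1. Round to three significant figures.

V ≈ 0.302 V

Series total: ΣR = 6.39 + 15.5 + 72.3 = 94.19 kΩ.
Voltage divider: V = V_s · (6.390 / 94.19) = 4.45 × 0.06784 = 0.3019 V.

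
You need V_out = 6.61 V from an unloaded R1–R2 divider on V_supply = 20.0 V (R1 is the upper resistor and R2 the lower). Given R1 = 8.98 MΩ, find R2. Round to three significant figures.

The divider ratio is R2/(R1+R2) = 6.61/20.0 = 0.3305.
R2 = R1 · 0.3305/(1 − 0.3305) = 4.433 MΩ.

R2 ≈ 4.43 MΩ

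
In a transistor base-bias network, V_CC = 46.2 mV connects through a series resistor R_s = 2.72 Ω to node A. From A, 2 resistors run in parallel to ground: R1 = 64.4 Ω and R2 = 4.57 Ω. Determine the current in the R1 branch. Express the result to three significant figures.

I ≈ 0.438 mA

Parallel bank: R_p = 1/(1/64.4 + 1/4.57) = 4.267 Ω.
V_A = 46.2 × 4.267/6.987 = 28.22 mV.
Branch current I = V_A/R1 = 28.22/64.4 = 0.4381 mA.
(Equivalently: I_total = 6.612 mA, then current-divider fraction G_k/ΣG = 0.06626.)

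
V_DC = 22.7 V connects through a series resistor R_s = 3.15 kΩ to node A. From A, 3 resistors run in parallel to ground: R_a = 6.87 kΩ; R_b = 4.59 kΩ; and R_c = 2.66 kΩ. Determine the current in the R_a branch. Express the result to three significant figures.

I ≈ 0.993 mA

Parallel bank: R_p = 1/(1/6.87 + 1/4.59 + 1/2.66) = 1.353 kΩ.
V_A by voltage divider: V_A = 22.7 × 1.353/(3.15 + 1.353) = 6.819 V.
I(R_a) = V_A / R_a = 6.819/6.87 = 0.9926 mA.
(Check via current divider: I_total = 5.042 mA; share G_k/ΣG = 0.1969 → same result.)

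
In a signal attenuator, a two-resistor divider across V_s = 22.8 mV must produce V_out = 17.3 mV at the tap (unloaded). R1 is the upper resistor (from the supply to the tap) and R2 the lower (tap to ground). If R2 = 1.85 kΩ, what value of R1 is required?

R1 ≈ 0.588 kΩ

Required fraction k = V_out/V_s = 0.7588.
R1 = R2·(1/k − 1) = 1.85 × 0.3179 = 0.5882 kΩ.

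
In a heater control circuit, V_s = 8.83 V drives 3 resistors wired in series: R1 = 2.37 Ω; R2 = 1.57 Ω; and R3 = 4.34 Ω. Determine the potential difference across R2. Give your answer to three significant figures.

Total series resistance ΣR = 2.37 + 1.57 + 4.34 = 8.280 Ω.
V = V_s · R/ΣR = 8.83 × 0.1896 = 1.674 V.

V ≈ 1.67 V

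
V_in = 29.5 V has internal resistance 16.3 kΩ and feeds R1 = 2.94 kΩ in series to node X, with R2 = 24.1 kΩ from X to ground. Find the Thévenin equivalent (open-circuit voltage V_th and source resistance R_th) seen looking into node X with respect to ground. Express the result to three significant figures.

V_th ≈ 16.4 V, R_th ≈ 10.7 kΩ

R1' = 16.3 + 2.94 = 19.24 kΩ (source resistance + R1).
With X open, the divider is unloaded: V_th = 29.5 × 24.1/43.34 = 16.40 V.
Zeroing V_in shorts the top of R1' to ground, so R_th = R1' ‖ R2 = 10.70 kΩ.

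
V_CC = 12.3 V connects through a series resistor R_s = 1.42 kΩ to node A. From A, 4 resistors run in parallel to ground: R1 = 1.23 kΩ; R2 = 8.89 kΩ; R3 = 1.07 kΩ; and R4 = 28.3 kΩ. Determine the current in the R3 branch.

Parallel bank: R_p = 1/(1/1.23 + 1/8.89 + 1/1.07 + 1/28.3) = 0.5276 kΩ.
V_A = 12.3 × 0.5276/1.948 = 3.332 V.
Branch current I = V_A/R3 = 3.332/1.07 = 3.114 mA.

I ≈ 3.11 mA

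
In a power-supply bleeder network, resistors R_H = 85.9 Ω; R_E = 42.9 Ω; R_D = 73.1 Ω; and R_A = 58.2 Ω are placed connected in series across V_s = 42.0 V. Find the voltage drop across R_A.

Total series resistance ΣR = 85.9 + 42.9 + 73.1 + 58.2 = 260.1 Ω.
Voltage divider: V = V_s · (58.20 / 260.1) = 42.0 × 0.2238 = 9.398 V.

V ≈ 9.40 V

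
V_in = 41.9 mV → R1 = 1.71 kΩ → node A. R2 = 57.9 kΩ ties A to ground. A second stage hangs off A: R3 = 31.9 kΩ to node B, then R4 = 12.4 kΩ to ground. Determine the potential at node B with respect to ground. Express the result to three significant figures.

V_B ≈ 11.0 mV

Node A sees R2 in parallel with the series input of stage 2, R3 + R4 = 44.30 kΩ.
Effective lower resistance at A: R2 ‖ 44.30 = 25.10 kΩ.
So V_A = 41.9 × 0.9362 = 39.23 mV.
Stage 2 is unloaded, so V_B = V_A · R4/(R3+R4) = 39.23 × 12.4/44.30 = 10.98 mV.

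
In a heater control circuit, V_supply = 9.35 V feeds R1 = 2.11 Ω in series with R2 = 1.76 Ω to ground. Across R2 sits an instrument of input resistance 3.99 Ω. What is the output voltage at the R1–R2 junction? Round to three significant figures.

V_out ≈ 3.43 V

First combine the lower leg with the load: R2 ‖ R_L = 1.221 Ω.
Then V_out = V_supply · R2'/(R1 + R2') = 9.35 × 1.221/3.331 = 3.428 V.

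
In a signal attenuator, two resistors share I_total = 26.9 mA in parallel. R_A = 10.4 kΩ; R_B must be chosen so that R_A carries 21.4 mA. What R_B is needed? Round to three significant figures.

In a two-way split, I_A/I_total = R_B/(R_A + R_B).
With f = 0.7955, R_B = R_A · f/(1−f) = 10.4 × 3.891 = 40.47 kΩ.

R_B ≈ 40.5 kΩ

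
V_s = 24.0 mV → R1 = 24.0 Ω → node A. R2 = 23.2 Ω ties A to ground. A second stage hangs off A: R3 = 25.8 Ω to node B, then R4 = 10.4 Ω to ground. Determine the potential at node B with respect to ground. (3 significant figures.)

The second stage (R3 + R4 = 36.20 Ω) loads node A in parallel with R2.
Effective lower resistance at A: R2 ‖ 36.20 = 14.14 Ω.
So V_A = 24.0 × 0.3707 = 8.897 mV.
Then the unloaded second divider: V_B = V_A × R4/(R3+R4) = 8.897 × 0.2873 = 2.556 mV.

V_B ≈ 2.56 mV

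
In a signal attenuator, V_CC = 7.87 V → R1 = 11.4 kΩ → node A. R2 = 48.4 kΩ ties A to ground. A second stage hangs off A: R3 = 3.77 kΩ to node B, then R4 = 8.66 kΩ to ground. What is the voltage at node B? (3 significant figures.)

Looking into the second stage from A: R3 + R4 = 12.43 kΩ appears in parallel with R2.
R2 ‖ (R3+R4) = 9.890 kΩ.
So V_A = 7.87 × 0.4645 = 3.656 V.
V_B = V_A × 0.6967 = 2.547 V.

V_B ≈ 2.55 V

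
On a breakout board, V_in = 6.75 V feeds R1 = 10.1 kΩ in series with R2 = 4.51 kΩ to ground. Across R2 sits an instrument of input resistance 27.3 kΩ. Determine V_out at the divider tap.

The load sits in parallel with R2, giving an effective lower resistance R2' = R2·R_L/(R2+R_L) = 3.871 kΩ.
Then V_out = V_in · R2'/(R1 + R2') = 6.75 × 3.871/13.97 = 1.870 V.
(Unloaded it would be 2.08 V; the load pulls it down.)

V_out ≈ 1.87 V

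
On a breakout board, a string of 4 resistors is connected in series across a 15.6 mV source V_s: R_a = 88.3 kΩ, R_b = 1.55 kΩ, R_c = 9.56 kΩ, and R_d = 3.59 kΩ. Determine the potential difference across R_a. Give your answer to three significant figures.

Total series resistance ΣR = 88.3 + 1.55 + 9.56 + 3.59 = 103.0 kΩ.
V = V_s · R/ΣR = 15.6 × 0.8573 = 13.37 mV.

V ≈ 13.4 mV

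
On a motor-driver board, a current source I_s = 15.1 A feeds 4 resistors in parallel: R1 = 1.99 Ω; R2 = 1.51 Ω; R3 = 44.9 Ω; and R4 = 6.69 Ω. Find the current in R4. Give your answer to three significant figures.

Total conductance ΣG = 1/1.99 + 1/1.51 + 1/44.9 + 1/6.69 = 1.337 (units of 1/Ω).
R4 takes the fraction G_k/ΣG = 0.1495/1.337 = 0.1118, so I = 15.1 × 0.1118 = 1.689 A.

I ≈ 1.69 A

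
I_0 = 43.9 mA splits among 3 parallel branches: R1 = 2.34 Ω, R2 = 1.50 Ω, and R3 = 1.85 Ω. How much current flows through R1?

I ≈ 11.5 mA

ΣG = 1/2.34 + 1/1.50 + 1/1.85 = 1.635.
By the current-divider rule, I = I_0 · G_k/ΣG = 43.9 × 0.2614 = 11.48 mA.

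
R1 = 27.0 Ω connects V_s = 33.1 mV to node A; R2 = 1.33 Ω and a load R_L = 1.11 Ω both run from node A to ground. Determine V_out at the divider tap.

V_out ≈ 0.725 mV

R2 ‖ R_L = (1.33 × 1.11)/(1.33 + 1.11) = 0.6050 Ω.
Now apply the divider: V_out = 33.1 × 0.02192 = 0.7255 mV.
(Unloaded it would be 1.55 mV; the load pulls it down.)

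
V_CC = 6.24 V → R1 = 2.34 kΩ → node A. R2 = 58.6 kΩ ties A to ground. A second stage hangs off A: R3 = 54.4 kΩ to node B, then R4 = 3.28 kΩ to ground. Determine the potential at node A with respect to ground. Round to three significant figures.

V_A ≈ 5.78 V

Node A sees R2 in parallel with the series input of stage 2, R3 + R4 = 57.68 kΩ.
R2 ‖ (R3+R4) = 29.07 kΩ.
First divider: V_A = V_CC · 29.07/(2.34 + 29.07) = 5.775 V.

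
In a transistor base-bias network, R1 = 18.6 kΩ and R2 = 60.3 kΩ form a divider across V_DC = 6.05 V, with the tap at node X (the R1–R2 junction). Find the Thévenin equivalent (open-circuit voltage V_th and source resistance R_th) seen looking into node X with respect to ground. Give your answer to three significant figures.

V_th is the unloaded tap voltage: V_DC · R2/(R1+R2) = 6.05 × 0.7643 = 4.624 V.
Zeroing V_DC shorts the top of R1 to ground, so R_th = R1 ‖ R2 = 14.22 kΩ.

V_th ≈ 4.62 V, R_th ≈ 14.2 kΩ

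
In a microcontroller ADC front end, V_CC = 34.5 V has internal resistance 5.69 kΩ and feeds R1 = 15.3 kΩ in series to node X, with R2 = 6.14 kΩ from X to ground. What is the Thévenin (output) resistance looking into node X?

R_th ≈ 4.75 kΩ

R1' = 5.69 + 15.3 = 20.99 kΩ (source resistance + R1).
Looking into X with the source shorted: R_th = R1'·R2/(R1'+R2) = 20.99 × 6.14/27.13 = 4.750 kΩ.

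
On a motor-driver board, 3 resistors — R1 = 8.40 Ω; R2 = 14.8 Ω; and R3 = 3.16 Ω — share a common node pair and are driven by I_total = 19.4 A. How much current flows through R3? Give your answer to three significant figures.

Conductances: ΣG = 1/8.40 + 1/14.8 + 1/3.16 = 0.5031 (1/Ω).
R3 takes the fraction G_k/ΣG = 0.3165/0.5031 = 0.6290, so I = 19.4 × 0.6290 = 12.20 A.

I ≈ 12.2 A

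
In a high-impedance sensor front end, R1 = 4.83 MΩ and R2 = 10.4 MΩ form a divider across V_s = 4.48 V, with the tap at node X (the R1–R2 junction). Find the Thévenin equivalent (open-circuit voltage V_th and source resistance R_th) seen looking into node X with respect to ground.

V_th ≈ 3.06 V, R_th ≈ 3.30 MΩ

Open-circuit (no load on X): V_th = V_s · R2/(R1 + R2) = 4.48 × 10.4/(4.830 + 10.4) = 3.059 V.
With V_s suppressed (replaced by a short), R_th = R1 ‖ R2 = (4.830 × 10.4)/(4.830 + 10.4) = 3.298 MΩ.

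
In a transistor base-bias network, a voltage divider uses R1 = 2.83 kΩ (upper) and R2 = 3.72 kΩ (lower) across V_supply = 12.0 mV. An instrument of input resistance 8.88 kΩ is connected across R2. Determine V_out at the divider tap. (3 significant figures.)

V_out ≈ 5.77 mV

The load sits in parallel with R2, giving an effective lower resistance R2' = R2·R_L/(R2+R_L) = 2.622 kΩ.
Now apply the divider: V_out = 12.0 × 0.4809 = 5.771 mV.
(Unloaded it would be 6.82 mV; the load pulls it down.)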